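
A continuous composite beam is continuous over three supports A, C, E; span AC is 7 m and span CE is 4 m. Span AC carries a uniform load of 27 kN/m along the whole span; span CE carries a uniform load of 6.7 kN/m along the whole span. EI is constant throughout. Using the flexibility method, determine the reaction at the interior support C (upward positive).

R_C = 151.2 kN

Insert a hinge at C; M_C is the redundant, and each span becomes simply supported.
End slopes at the hinge C, treating each span as simply supported:
  span AC: UDL 27: wL³/(24EI) = 385.9/EI
  span CE: UDL 6.7: wL³/(24EI) = 17.87/EI
  relative rotation θ_0 = (385.9 + 17.87)/EI = 403.7/EI
A unit hogging moment at C produces rotation L₁/(3EI) + L₂/(3EI) = 3.667/EI.
Slope continuity at C: θ_0 = M_C·3.667/EI, so M_C = 403.7/3.667 = 110.1 kN·m (hogging).
Span AC, ΣM about A with M_C applied at C: R_C^{AC}·7 = 661.5 + 110.1, so R_C^{AC} = 110.2 kN and R_A = 189 − 110.2 = 78.77 kN.
Span CE, ΣM about E: R_C^{CE}·4 = 53.6 + 110.1, so R_C^{CE} = 40.93 kN and R_E = 26.8 − 40.93 = -14.13 kN.
R_C = 110.2 + 40.93 = 151.2 kN.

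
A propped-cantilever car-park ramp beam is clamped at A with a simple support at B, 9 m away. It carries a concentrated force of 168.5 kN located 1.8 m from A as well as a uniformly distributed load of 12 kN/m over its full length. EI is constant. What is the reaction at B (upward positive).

Remove the prop at B; the released (primary) structure is a cantilever built in at A.
Primary-structure tip deflection at B by superposition:
  point load 168.5 at a = 1.8: Pa²(3L − a)/(6EI) = 2293/EI
  UDL 12: wL⁴/(8EI) = 9842/EI
  δ_0 = 12134/EI
Tip deflection under a unit load at B: L³/(3EI) = 243/EI.
The prop prevents deflection at B: R_B = δ_0/δ_{BB} = 12134/243 = 49.94 kN.

R_B = 49.94 kN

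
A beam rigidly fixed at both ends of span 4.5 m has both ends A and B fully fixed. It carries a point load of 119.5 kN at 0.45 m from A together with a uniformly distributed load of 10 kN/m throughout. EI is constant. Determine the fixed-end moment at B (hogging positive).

Take the two fixed-end moments M_A, M_B as redundants; the released structure is the simple span AB.
On the primary (simply-supported) span, the end slopes from the loading are:
  at A: point load 119.5 at a = 0.45: Pab(L + b)/(6LEI) = 68.97/EI
  at B: point load 119.5 at a = 0.45: Pab(L + a)/(6LEI) = 39.93/EI
  at A: UDL 10: wL³/(24EI) = 37.97/EI
  at B: UDL 10: wL³/(24EI) = 37.97/EI
  θ_A0 = 106.9/EI,  θ_B0 = 77.9/EI
Flexibility coefficients: a unit moment at one end gives L/(3EI) there and L/(6EI) at the far end, so f₁₁ = f₂₂ = 1.5/EI and f₁₂ = f₂₁ = 0.75/EI.
Compatibility — zero rotation at each built-in end:
  1.5 M_A + 0.75 M_B = 106.9
  0.75 M_A + 1.5 M_B = 77.9
Solving the pair gives M_A = 60.43 kN·m and M_B = 21.71 kN·m (hogging).

M_B = 21.71 kN·m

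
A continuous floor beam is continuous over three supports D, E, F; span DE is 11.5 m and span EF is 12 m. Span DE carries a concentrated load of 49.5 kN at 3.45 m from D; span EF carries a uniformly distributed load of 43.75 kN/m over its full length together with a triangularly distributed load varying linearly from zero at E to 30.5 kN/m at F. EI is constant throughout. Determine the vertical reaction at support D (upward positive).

R_D = -15 kN

Release continuity at E by inserting a hinge; the redundant is the internal moment M_E. The primary structure is two simply-supported spans DE and EF.
Rotations at E on the released spans (each span's end-slope, ×1/EI):
  span DE: point load 49.5 at a = 3.45: Pab(L + a)/(6LEI) = 297.9/EI
  span EF: UDL 43.75: wL³/(24EI) = 3150/EI
  span EF: triangular load, peak 30.5: 7w₀L³/(360EI) = 1025/EI
  relative rotation θ_0 = (297.9 + 4175)/EI = 4473/EI
A unit hogging moment at E produces rotation L₁/(3EI) + L₂/(3EI) = 7.833/EI.
Slope continuity at E: θ_0 = M_E·7.833/EI, so M_E = 4473/7.833 = 571 kN·m (hogging).
Span DE, ΣM about D with M_E applied at E: R_E^{DE}·11.5 = 170.8 + 571, so R_E^{DE} = 64.5 kN and R_D = 49.5 − 64.5 = -15 kN.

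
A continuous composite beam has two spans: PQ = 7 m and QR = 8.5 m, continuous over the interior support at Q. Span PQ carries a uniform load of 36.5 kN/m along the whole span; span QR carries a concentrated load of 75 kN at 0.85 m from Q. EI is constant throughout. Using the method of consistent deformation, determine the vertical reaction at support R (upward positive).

R_R = -7.895 kN

Take M_Q as the redundant. Released structure: two simple spans PQ and QR with a hinge at Q.
End slopes at the hinge Q, treating each span as simply supported:
  span PQ: UDL 36.5: wL³/(24EI) = 521.6/EI
  span QR: point load 75 at a = 0.85: Pab(L + b)/(6LEI) = 154.4/EI
  relative rotation θ_0 = (521.6 + 154.4)/EI = 676.1/EI
A unit hogging moment at Q produces rotation L₁/(3EI) + L₂/(3EI) = 5.167/EI.
Compatibility: M_Q·(L₁+L₂)/(3EI) = θ_0, giving M_Q = 130.9 kN·m (hogging).
Span QR, ΣM about R: R_Q^{QR}·8.5 = 573.8 + 130.9, so R_Q^{QR} = 82.89 kN and R_R = 75 − 82.89 = -7.895 kN.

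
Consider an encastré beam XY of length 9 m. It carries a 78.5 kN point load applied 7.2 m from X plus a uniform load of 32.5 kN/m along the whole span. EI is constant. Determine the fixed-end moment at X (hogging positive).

Take the two fixed-end moments M_X, M_Y as redundants; the released structure is the simple span XY.
End rotations of the released simple span under the applied load (×1/EI):
  at X: point load 78.5 at a = 7.2: Pab(L + b)/(6LEI) = 203.5/EI
  at Y: point load 78.5 at a = 7.2: Pab(L + a)/(6LEI) = 305.2/EI
  at X: UDL 32.5: wL³/(24EI) = 987.2/EI
  at Y: UDL 32.5: wL³/(24EI) = 987.2/EI
  θ_X0 = 1191/EI,  θ_Y0 = 1292/EI
Flexibility coefficients: a unit moment at one end gives L/(3EI) there and L/(6EI) at the far end, so f₁₁ = f₂₂ = 3/EI and f₁₂ = f₂₁ = 1.5/EI.
Compatibility — zero rotation at each built-in end:
  3 M_X + 1.5 M_Y = 1191
  1.5 M_X + 3 M_Y = 1292
Solving the pair gives M_X = 242 kN·m and M_Y = 309.8 kN·m (hogging).

M_X = 242 kN·m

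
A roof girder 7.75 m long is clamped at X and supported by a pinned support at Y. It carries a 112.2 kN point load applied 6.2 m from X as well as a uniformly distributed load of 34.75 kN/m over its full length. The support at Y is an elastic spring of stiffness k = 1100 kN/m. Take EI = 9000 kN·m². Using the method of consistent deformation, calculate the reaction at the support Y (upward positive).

Choose R_Y as the redundant. The primary structure is the cantilever fixed at X.
Deflection at Y on the released cantilever, summing each load's contribution:
  point load 112.2 at a = 6.2: Pa²(3L − a)/(6EI) = 12256/EI
  UDL 34.75: wL⁴/(8EI) = 15670/EI
  δ_0 = 27926/EI
Tip deflection under a unit load at Y: L³/(3EI) = 155.2/EI.
With EI = 9000 kN·m²: δ_0 = 3.1029 m and δ_{YY} = 0.01724 m/kN.
Compatibility — the spring shortens by R_Y/k under the reaction it provides: δ_0 − R_Y·δ_{YY} = R_Y/k. With 1/k = 0.000909 m/kN, R_Y = δ_0 / (δ_{YY} + 1/k) = 3.1029 / (0.01724 + 0.000909) = 171 kN.

R_Y = 171 kN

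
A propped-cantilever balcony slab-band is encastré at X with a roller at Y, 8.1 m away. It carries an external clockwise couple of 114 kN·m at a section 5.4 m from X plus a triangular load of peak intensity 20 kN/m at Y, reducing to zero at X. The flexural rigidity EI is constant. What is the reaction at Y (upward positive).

Take the reaction at Y as the redundant and release it; the primary structure is a cantilever fixed at X.
Deflection at Y on the released cantilever, summing each load's contribution:
  clockwise couple 114 at a = 5.4: M₀a(2L − a)/(2EI) = 3324/EI
  triangular load, peak 20 at the free end: 11w₀L⁴/(120EI) = 7892/EI
  δ_0 = 11216/EI
Tip deflection under a unit load at Y: L³/(3EI) = 177.1/EI.
Compatibility at Y: δ_0 − R_Y·δ_{YY} = 0, so R_Y = 11216/177.1 = 63.32 kN.

R_Y = 63.32 kN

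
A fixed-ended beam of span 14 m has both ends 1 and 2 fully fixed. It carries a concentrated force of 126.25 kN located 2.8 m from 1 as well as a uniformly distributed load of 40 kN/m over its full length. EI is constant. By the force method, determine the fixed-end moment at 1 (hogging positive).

Take the two fixed-end moments M_1, M_2 as redundants; the released structure is the simple span 12.
On the primary (simply-supported) span, the end slopes from the loading are:
  at 1: point load 126.25 at a = 2.8: Pab(L + b)/(6LEI) = 1188/EI
  at 2: point load 126.25 at a = 2.8: Pab(L + a)/(6LEI) = 791.8/EI
  at 1: UDL 40: wL³/(24EI) = 4573/EI
  at 2: UDL 40: wL³/(24EI) = 4573/EI
  θ_10 = 5761/EI,  θ_20 = 5365/EI
Flexibility coefficients: a unit moment at one end gives L/(3EI) there and L/(6EI) at the far end, so f₁₁ = f₂₂ = 4.667/EI and f₁₂ = f₂₁ = 2.333/EI.
Compatibility — zero rotation at each built-in end:
  4.667 M_1 + 2.333 M_2 = 5761
  2.333 M_1 + 4.667 M_2 = 5365
Solving the pair gives M_1 = 879.6 kN·m and M_2 = 709.9 kN·m (hogging).

M_1 = 879.6 kN·m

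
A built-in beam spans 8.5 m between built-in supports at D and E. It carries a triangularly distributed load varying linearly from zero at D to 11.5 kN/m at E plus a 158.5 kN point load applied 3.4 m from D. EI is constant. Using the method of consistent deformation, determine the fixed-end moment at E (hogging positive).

Take the two fixed-end moments M_D, M_E as redundants; the released structure is the simple span DE.
On the primary (simply-supported) span, the end slopes from the loading are:
  at D: triangular load, peak 11.5: 7w₀L³/(360EI) = 137.3/EI
  at E: triangular load, peak 11.5: w₀L³/(45EI) = 156.9/EI
  at D: point load 158.5 at a = 3.4: Pab(L + b)/(6LEI) = 732.9/EI
  at E: point load 158.5 at a = 3.4: Pab(L + a)/(6LEI) = 641.3/EI
  θ_D0 = 870.2/EI,  θ_E0 = 798.2/EI
Flexibility coefficients: a unit moment at one end gives L/(3EI) there and L/(6EI) at the far end, so f₁₁ = f₂₂ = 2.833/EI and f₁₂ = f₂₁ = 1.417/EI.
Compatibility — zero rotation at each built-in end:
  2.833 M_D + 1.417 M_E = 870.2
  1.417 M_D + 2.833 M_E = 798.2
Solving the pair gives M_D = 221.7 kN·m and M_E = 170.9 kN·m (hogging).

M_E = 170.9 kN·m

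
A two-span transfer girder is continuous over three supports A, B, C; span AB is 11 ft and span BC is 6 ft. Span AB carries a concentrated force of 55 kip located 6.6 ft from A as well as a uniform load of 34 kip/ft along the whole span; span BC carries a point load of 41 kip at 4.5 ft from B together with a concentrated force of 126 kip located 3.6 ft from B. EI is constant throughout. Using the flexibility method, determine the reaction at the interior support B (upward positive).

Insert a hinge at B; M_B is the redundant, and each span becomes simply supported.
Discontinuity in slope at B on the released structure — sum the simple-span end rotations:
  span AB: point load 55 at a = 6.6: Pab(L + a)/(6LEI) = 425.9/EI
  span AB: UDL 34: wL³/(24EI) = 1886/EI
  span BC: point load 41 at a = 4.5: Pab(L + b)/(6LEI) = 57.66/EI
  span BC: point load 126 at a = 3.6: Pab(L + b)/(6LEI) = 254/EI
  relative rotation θ_0 = (2312 + 311.7)/EI = 2623/EI
A unit hogging moment at B produces rotation L₁/(3EI) + L₂/(3EI) = 5.667/EI.
Slope continuity at B: θ_0 = M_B·5.667/EI, so M_B = 2623/5.667 = 462.9 kip·ft (hogging).
Span AB, ΣM about A with M_B applied at B: R_B^{AB}·11 = 2420 + 462.9, so R_B^{AB} = 262.1 kip and R_A = 429 − 262.1 = 166.9 kip.
Span BC, ΣM about C: R_B^{BC}·6 = 363.9 + 462.9, so R_B^{BC} = 137.8 kip and R_C = 167 − 137.8 = 29.2 kip.
R_B = 262.1 + 137.8 = 399.9 kip.

R_B = 399.9 kip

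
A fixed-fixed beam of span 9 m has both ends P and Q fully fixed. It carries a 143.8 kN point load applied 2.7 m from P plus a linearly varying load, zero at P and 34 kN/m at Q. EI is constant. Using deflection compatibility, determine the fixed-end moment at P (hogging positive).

M_P = 282 kN·m

Release both end moments; the primary structure is a simply-supported span PQ with redundants M_P and M_Q.
On the primary (simply-supported) span, the end slopes from the loading are:
  at P: point load 143.8 at a = 2.7: Pab(L + b)/(6LEI) = 693/EI
  at Q: point load 143.8 at a = 2.7: Pab(L + a)/(6LEI) = 530/EI
  at P: triangular load, peak 34: 7w₀L³/(360EI) = 481.9/EI
  at Q: triangular load, peak 34: w₀L³/(45EI) = 550.8/EI
  θ_P0 = 1175/EI,  θ_Q0 = 1081/EI
Flexibility coefficients: a unit moment at one end gives L/(3EI) there and L/(6EI) at the far end, so f₁₁ = f₂₂ = 3/EI and f₁₂ = f₂₁ = 1.5/EI.
Compatibility — zero rotation at each built-in end:
  3 M_P + 1.5 M_Q = 1175
  1.5 M_P + 3 M_Q = 1081
Solving the pair gives M_P = 282 kN·m and M_Q = 219.2 kN·m (hogging).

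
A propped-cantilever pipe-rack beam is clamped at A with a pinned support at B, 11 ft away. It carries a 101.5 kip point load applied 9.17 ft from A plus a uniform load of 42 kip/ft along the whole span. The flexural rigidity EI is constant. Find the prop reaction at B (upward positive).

Choose R_B as the redundant. The primary structure is the cantilever fixed at A.
Primary-structure tip deflection at B by superposition:
  point load 101.5 at a = 9.17: Pa²(3L − a)/(6EI) = 33898/EI
  UDL 42: wL⁴/(8EI) = 76865/EI
  δ_0 = 110764/EI
Flexibility coefficient — unit upward force at B: δ_{BB} = L³/(3EI) = 443.7/EI.
Compatibility at B: δ_0 − R_B·δ_{BB} = 0, so R_B = 110764/443.7 = 249.7 kip.

R_B = 249.7 kip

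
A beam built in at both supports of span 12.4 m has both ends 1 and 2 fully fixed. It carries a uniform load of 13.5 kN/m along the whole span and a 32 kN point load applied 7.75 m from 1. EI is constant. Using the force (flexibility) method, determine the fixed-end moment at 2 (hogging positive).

Release both end moments; the primary structure is a simply-supported span 12 with redundants M_1 and M_2.
On the primary (simply-supported) span, the end slopes from the loading are:
  at 1: UDL 13.5: wL³/(24EI) = 1072/EI
  at 2: UDL 13.5: wL³/(24EI) = 1072/EI
  at 1: point load 32 at a = 7.75: Pab(L + b)/(6LEI) = 264.3/EI
  at 2: point load 32 at a = 7.75: Pab(L + a)/(6LEI) = 312.3/EI
  θ_10 = 1337/EI,  θ_20 = 1385/EI
Flexibility coefficients: a unit moment at one end gives L/(3EI) there and L/(6EI) at the far end, so f₁₁ = f₂₂ = 4.133/EI and f₁₂ = f₂₁ = 2.067/EI.
Compatibility — zero rotation at each built-in end:
  4.133 M_1 + 2.067 M_2 = 1337
  2.067 M_1 + 4.133 M_2 = 1385
Solving the pair gives M_1 = 207.9 kN·m and M_2 = 231.1 kN·m (hogging).

M_2 = 231.1 kN·m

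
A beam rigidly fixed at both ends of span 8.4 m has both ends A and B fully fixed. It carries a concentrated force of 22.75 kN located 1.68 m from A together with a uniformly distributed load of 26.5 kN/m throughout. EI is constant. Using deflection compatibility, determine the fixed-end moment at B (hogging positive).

Release both end moments; the primary structure is a simply-supported span AB with redundants M_A and M_B.
End rotations of the released simple span under the applied load (×1/EI):
  at A: point load 22.75 at a = 1.68: Pab(L + b)/(6LEI) = 77.05/EI
  at B: point load 22.75 at a = 1.68: Pab(L + a)/(6LEI) = 51.37/EI
  at A: UDL 26.5: wL³/(24EI) = 654.4/EI
  at B: UDL 26.5: wL³/(24EI) = 654.4/EI
  θ_A0 = 731.5/EI,  θ_B0 = 705.8/EI
Flexibility coefficients: a unit moment at one end gives L/(3EI) there and L/(6EI) at the far end, so f₁₁ = f₂₂ = 2.8/EI and f₁₂ = f₂₁ = 1.4/EI.
Compatibility — zero rotation at each built-in end:
  2.8 M_A + 1.4 M_B = 731.5
  1.4 M_A + 2.8 M_B = 705.8
Solving the pair gives M_A = 180.3 kN·m and M_B = 161.9 kN·m (hogging).

M_B = 161.9 kN·m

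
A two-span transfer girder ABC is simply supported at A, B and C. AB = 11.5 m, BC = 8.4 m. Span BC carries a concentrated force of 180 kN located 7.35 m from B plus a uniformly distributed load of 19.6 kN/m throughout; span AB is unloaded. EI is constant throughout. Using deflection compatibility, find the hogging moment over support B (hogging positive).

Insert a hinge at B; M_B is the redundant, and each span becomes simply supported.
End slopes at the hinge B, treating each span as simply supported:
  span BC: point load 180 at a = 7.35: Pab(L + b)/(6LEI) = 260.5/EI
  span BC: UDL 19.6: wL³/(24EI) = 484/EI
  relative rotation θ_0 = (0 + 744.5)/EI = 744.5/EI
A unit hogging moment at B produces rotation L₁/(3EI) + L₂/(3EI) = 6.633/EI.
Compatibility: M_B·(L₁+L₂)/(3EI) = θ_0, giving M_B = 112.2 kN·m (hogging).

M_B = 112.2 kN·m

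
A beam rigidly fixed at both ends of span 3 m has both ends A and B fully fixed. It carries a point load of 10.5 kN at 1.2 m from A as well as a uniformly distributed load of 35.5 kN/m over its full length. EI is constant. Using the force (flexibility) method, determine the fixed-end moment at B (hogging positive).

M_B = 29.65 kN·m

Take the two fixed-end moments M_A, M_B as redundants; the released structure is the simple span AB.
On the primary (simply-supported) span, the end slopes from the loading are:
  at A: point load 10.5 at a = 1.2: Pab(L + b)/(6LEI) = 6.048/EI
  at B: point load 10.5 at a = 1.2: Pab(L + a)/(6LEI) = 5.292/EI
  at A: UDL 35.5: wL³/(24EI) = 39.94/EI
  at B: UDL 35.5: wL³/(24EI) = 39.94/EI
  θ_A0 = 45.99/EI,  θ_B0 = 45.23/EI
Flexibility coefficients: a unit moment at one end gives L/(3EI) there and L/(6EI) at the far end, so f₁₁ = f₂₂ = 1/EI and f₁₂ = f₂₁ = 0.5/EI.
Compatibility — zero rotation at each built-in end:
  1 M_A + 0.5 M_B = 45.99
  0.5 M_A + 1 M_B = 45.23
Solving the pair gives M_A = 31.16 kN·m and M_B = 29.65 kN·m (hogging).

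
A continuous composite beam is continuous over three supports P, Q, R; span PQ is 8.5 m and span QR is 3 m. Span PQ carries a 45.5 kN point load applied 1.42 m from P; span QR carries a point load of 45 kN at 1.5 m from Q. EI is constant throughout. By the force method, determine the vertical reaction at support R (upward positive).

R_R = 12.56 kN

Release continuity at Q by inserting a hinge; the redundant is the internal moment M_Q. The primary structure is two simply-supported spans PQ and QR.
Rotations at Q on the released spans (each span's end-slope, ×1/EI):
  span PQ: point load 45.5 at a = 1.42: Pab(L + a)/(6LEI) = 88.98/EI
  span QR: point load 45 at a = 1.5: Pab(L + b)/(6LEI) = 25.31/EI
  relative rotation θ_0 = (88.98 + 25.31)/EI = 114.3/EI
A unit hogging moment at Q produces rotation L₁/(3EI) + L₂/(3EI) = 3.833/EI.
Slope continuity at Q: θ_0 = M_Q·3.833/EI, so M_Q = 114.3/3.833 = 29.81 kN·m (hogging).
Span QR, ΣM about R: R_Q^{QR}·3 = 67.5 + 29.81, so R_Q^{QR} = 32.44 kN and R_R = 45 − 32.44 = 12.56 kN.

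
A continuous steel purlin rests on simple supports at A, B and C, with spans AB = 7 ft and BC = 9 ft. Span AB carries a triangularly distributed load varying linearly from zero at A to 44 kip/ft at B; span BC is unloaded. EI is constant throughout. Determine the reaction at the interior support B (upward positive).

Insert a hinge at B; M_B is the redundant, and each span becomes simply supported.
Discontinuity in slope at B on the released structure — sum the simple-span end rotations:
  span AB: triangular load, peak 44: w₀L³/(45EI) = 335.4/EI
  relative rotation θ_0 = (335.4 + 0)/EI = 335.4/EI
A unit hogging moment at B produces rotation L₁/(3EI) + L₂/(3EI) = 5.333/EI.
Slope continuity at B: θ_0 = M_B·5.333/EI, so M_B = 335.4/5.333 = 62.88 kip·ft (hogging).
Span AB, ΣM about A with M_B applied at B: R_B^{AB}·7 = 718.7 + 62.88, so R_B^{AB} = 111.7 kip and R_A = 154 − 111.7 = 42.35 kip.
Span BC, ΣM about C: R_B^{BC}·9 = 0 + 62.88, so R_B^{BC} = 6.987 kip and R_C = 0 − 6.987 = -6.987 kip.
R_B = 111.7 + 6.987 = 118.6 kip.

R_B = 118.6 kip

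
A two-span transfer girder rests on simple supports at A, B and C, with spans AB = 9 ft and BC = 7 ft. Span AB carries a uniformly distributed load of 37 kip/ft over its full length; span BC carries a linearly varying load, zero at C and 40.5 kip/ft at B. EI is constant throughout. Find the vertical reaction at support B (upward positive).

Insert a hinge at B; M_B is the redundant, and each span becomes simply supported.
End slopes at the hinge B, treating each span as simply supported:
  span AB: UDL 37: wL³/(24EI) = 1124/EI
  span BC: triangular load, peak 40.5: w₀L³/(45EI) = 308.7/EI
  relative rotation θ_0 = (1124 + 308.7)/EI = 1433/EI
A unit hogging moment at B produces rotation L₁/(3EI) + L₂/(3EI) = 5.333/EI.
Slope continuity at B: θ_0 = M_B·5.333/EI, so M_B = 1433/5.333 = 268.6 kip·ft (hogging).
Span AB, ΣM about A with M_B applied at B: R_B^{AB}·9 = 1498 + 268.6, so R_B^{AB} = 196.3 kip and R_A = 333 − 196.3 = 136.7 kip.
Span BC, ΣM about C: R_B^{BC}·7 = 661.5 + 268.6, so R_B^{BC} = 132.9 kip and R_C = 141.8 − 132.9 = 8.877 kip.
R_B = 196.3 + 132.9 = 329.2 kip.

R_B = 329.2 kip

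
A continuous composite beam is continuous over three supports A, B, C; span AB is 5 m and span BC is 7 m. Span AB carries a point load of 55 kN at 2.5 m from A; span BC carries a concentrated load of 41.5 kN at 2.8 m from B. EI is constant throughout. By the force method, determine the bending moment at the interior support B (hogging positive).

Release continuity at B by inserting a hinge; the redundant is the internal moment M_B. The primary structure is two simply-supported spans AB and BC.
Discontinuity in slope at B on the released structure — sum the simple-span end rotations:
  span AB: point load 55 at a = 2.5: Pab(L + a)/(6LEI) = 85.94/EI
  span BC: point load 41.5 at a = 2.8: Pab(L + b)/(6LEI) = 130.1/EI
  relative rotation θ_0 = (85.94 + 130.1)/EI = 216.1/EI
A unit hogging moment at B produces rotation L₁/(3EI) + L₂/(3EI) = 4/EI.
Slope continuity at B: θ_0 = M_B·4/EI, so M_B = 216.1/4 = 54.02 kN·m (hogging).

M_B = 54.02 kN·m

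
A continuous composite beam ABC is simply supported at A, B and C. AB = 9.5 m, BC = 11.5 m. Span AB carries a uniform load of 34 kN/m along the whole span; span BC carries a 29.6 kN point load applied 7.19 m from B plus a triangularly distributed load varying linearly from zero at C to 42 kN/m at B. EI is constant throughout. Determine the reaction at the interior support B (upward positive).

R_B = 411.7 kN

Release continuity at B by inserting a hinge; the redundant is the internal moment M_B. The primary structure is two simply-supported spans AB and BC.
End slopes at the hinge B, treating each span as simply supported:
  span AB: UDL 34: wL³/(24EI) = 1215/EI
  span BC: point load 29.6 at a = 7.19: Pab(L + b)/(6LEI) = 210.2/EI
  span BC: triangular load, peak 42: w₀L³/(45EI) = 1419/EI
  relative rotation θ_0 = (1215 + 1630)/EI = 2844/EI
A unit hogging moment at B produces rotation L₁/(3EI) + L₂/(3EI) = 7/EI.
Slope continuity at B: θ_0 = M_B·7/EI, so M_B = 2844/7 = 406.3 kN·m (hogging).
Span AB, ΣM about A with M_B applied at B: R_B^{AB}·9.5 = 1534 + 406.3, so R_B^{AB} = 204.3 kN and R_A = 323 − 204.3 = 118.7 kN.
Span BC, ΣM about C: R_B^{BC}·11.5 = 1979 + 406.3, so R_B^{BC} = 207.4 kN and R_C = 271.1 − 207.4 = 63.67 kN.
R_B = 204.3 + 207.4 = 411.7 kN.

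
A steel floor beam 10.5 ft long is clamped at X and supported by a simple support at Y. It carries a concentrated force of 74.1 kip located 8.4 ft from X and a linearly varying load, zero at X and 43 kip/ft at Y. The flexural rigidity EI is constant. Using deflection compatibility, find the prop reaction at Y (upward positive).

Remove the prop at Y; the released (primary) structure is a cantilever built in at X.
Primary-structure tip deflection at Y by superposition:
  point load 74.1 at a = 8.4: Pa²(3L − a)/(6EI) = 20130/EI
  triangular load, peak 43 at the free end: 11w₀L⁴/(120EI) = 47911/EI
  δ_0 = 68041/EI
Flexibility coefficient — unit upward force at Y: δ_{YY} = L³/(3EI) = 385.9/EI.
Compatibility at Y: δ_0 − R_Y·δ_{YY} = 0, so R_Y = 68041/385.9 = 176.3 kip.

R_Y = 176.3 kip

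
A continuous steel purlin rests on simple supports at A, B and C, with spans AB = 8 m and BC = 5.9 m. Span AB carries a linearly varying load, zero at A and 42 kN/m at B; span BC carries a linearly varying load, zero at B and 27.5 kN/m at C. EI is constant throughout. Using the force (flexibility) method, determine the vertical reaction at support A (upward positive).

R_A = 40.15 kN

Release continuity at B by inserting a hinge; the redundant is the internal moment M_B. The primary structure is two simply-supported spans AB and BC.
Rotations at B on the released spans (each span's end-slope, ×1/EI):
  span AB: triangular load, peak 42: w₀L³/(45EI) = 477.9/EI
  span BC: triangular load, peak 27.5: 7w₀L³/(360EI) = 109.8/EI
  relative rotation θ_0 = (477.9 + 109.8)/EI = 587.7/EI
A unit hogging moment at B produces rotation L₁/(3EI) + L₂/(3EI) = 4.633/EI.
Compatibility: M_B·(L₁+L₂)/(3EI) = θ_0, giving M_B = 126.8 kN·m (hogging).
Span AB, ΣM about A with M_B applied at B: R_B^{AB}·8 = 896 + 126.8, so R_B^{AB} = 127.9 kN and R_A = 168 − 127.9 = 40.15 kN.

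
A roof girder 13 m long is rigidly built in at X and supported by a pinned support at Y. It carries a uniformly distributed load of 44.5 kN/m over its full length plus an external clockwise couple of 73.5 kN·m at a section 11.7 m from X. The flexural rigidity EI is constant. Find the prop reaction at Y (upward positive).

R_Y = 225.3 kN

Remove the prop at Y; the released (primary) structure is a cantilever built in at X.
Downward deflection at the released point Y due to the loads:
  UDL 44.5: wL⁴/(8EI) = 158871/EI
  clockwise couple 73.5 at a = 11.7: M₀a(2L − a)/(2EI) = 6149/EI
  δ_0 = 165019/EI
Tip deflection under a unit load at Y: L³/(3EI) = 732.3/EI.
Compatibility at Y: δ_0 − R_Y·δ_{YY} = 0, so R_Y = 165019/732.3 = 225.3 kN.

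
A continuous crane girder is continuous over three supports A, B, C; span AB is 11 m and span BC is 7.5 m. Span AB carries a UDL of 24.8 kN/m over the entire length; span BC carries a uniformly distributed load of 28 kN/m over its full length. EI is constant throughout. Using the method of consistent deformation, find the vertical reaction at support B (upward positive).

R_B = 309.3 kN

Insert a hinge at B; M_B is the redundant, and each span becomes simply supported.
Rotations at B on the released spans (each span's end-slope, ×1/EI):
  span AB: UDL 24.8: wL³/(24EI) = 1375/EI
  span BC: UDL 28: wL³/(24EI) = 492.2/EI
  relative rotation θ_0 = (1375 + 492.2)/EI = 1868/EI
A unit hogging moment at B produces rotation L₁/(3EI) + L₂/(3EI) = 6.167/EI.
Compatibility: M_B·(L₁+L₂)/(3EI) = θ_0, giving M_B = 302.8 kN·m (hogging).
Span AB, ΣM about A with M_B applied at B: R_B^{AB}·11 = 1500 + 302.8, so R_B^{AB} = 163.9 kN and R_A = 272.8 − 163.9 = 108.9 kN.
Span BC, ΣM about C: R_B^{BC}·7.5 = 787.5 + 302.8, so R_B^{BC} = 145.4 kN and R_C = 210 − 145.4 = 64.62 kN.
R_B = 163.9 + 145.4 = 309.3 kN.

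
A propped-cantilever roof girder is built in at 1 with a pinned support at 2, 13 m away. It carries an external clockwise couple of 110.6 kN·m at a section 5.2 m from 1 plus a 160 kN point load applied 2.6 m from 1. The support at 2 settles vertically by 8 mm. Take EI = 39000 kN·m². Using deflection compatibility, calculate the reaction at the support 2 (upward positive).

R_2 = 16.7 kN

Remove the prop at 2; the released (primary) structure is a cantilever built in at 1.
Free-end deflection of the primary structure under the applied loading (downward +):
  clockwise couple 110.6 at a = 5.2: M₀a(2L − a)/(2EI) = 5981/EI
  point load 160 at a = 2.6: Pa²(3L − a)/(6EI) = 6562/EI
  δ_0 = 12543/EI
Tip deflection under a unit load at 2: L³/(3EI) = 732.3/EI.
With EI = 39000 kN·m²: δ_0 = 0.32161 m and δ_{22} = 0.018778 m/kN.
Compatibility — the beam at 2 must follow the support down by 0.008 m: δ_0 − R_2·δ_{22} = 0.008, so R_2 = (0.32161 − 0.008)/0.018778 = 16.7 kN.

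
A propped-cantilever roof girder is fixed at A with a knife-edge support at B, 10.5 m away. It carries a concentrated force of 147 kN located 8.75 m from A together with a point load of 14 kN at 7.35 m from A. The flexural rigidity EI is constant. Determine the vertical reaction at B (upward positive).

R_B = 118.5 kN

Take the reaction at B as the redundant and release it; the primary structure is a cantilever fixed at A.
Deflection at B on the released cantilever, summing each load's contribution:
  point load 147 at a = 8.75: Pa²(3L − a)/(6EI) = 42674/EI
  point load 14 at a = 7.35: Pa²(3L − a)/(6EI) = 3044/EI
  δ_0 = 45718/EI
Tip deflection under a unit load at B: L³/(3EI) = 385.9/EI.
Compatibility at B: δ_0 − R_B·δ_{BB} = 0, so R_B = 45718/385.9 = 118.5 kN.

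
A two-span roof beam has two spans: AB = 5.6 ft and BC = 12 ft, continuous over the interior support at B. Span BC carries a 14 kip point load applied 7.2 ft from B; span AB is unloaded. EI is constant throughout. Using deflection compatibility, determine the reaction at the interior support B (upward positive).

Take M_B as the redundant. Released structure: two simple spans AB and BC with a hinge at B.
End slopes at the hinge B, treating each span as simply supported:
  span BC: point load 14 at a = 7.2: Pab(L + b)/(6LEI) = 112.9/EI
  relative rotation θ_0 = (0 + 112.9)/EI = 112.9/EI
A unit hogging moment at B produces rotation L₁/(3EI) + L₂/(3EI) = 5.867/EI.
Compatibility: M_B·(L₁+L₂)/(3EI) = θ_0, giving M_B = 19.24 kip·ft (hogging).
Span AB, ΣM about A with M_B applied at B: R_B^{AB}·5.6 = 0 + 19.24, so R_B^{AB} = 3.436 kip and R_A = 0 − 3.436 = -3.436 kip.
Span BC, ΣM about C: R_B^{BC}·12 = 67.2 + 19.24, so R_B^{BC} = 7.204 kip and R_C = 14 − 7.204 = 6.796 kip.
R_B = 3.436 + 7.204 = 10.64 kip.

R_B = 10.64 kip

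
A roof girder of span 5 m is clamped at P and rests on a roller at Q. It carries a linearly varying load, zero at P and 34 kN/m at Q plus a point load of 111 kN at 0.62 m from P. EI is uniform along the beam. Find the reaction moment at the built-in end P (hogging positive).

M_P = 106.1 kN·m

Remove the prop at Q; the released (primary) structure is a cantilever built in at P.
Primary-structure tip deflection at Q by superposition:
  triangular load, peak 34 at the free end: 11w₀L⁴/(120EI) = 1948/EI
  point load 111 at a = 0.62: Pa²(3L − a)/(6EI) = 102.3/EI
  δ_0 = 2050/EI
Tip deflection under a unit load at Q: L³/(3EI) = 41.67/EI.
Compatibility at Q: δ_0 − R_Q·δ_{QQ} = 0, so R_Q = 2050/41.67 = 49.2 kN.
Moment equilibrium about P: M_P = Σ(load moments about P) − R_Q·L = 352.2 − 49.2×5 = 106.1 kN·m.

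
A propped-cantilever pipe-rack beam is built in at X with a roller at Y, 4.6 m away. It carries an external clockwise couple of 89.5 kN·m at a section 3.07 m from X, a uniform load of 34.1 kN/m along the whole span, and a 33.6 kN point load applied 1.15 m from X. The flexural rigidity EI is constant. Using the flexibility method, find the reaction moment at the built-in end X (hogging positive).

Take the reaction at Y as the redundant and release it; the primary structure is a cantilever fixed at X.
Downward deflection at the released point Y due to the loads:
  clockwise couple 89.5 at a = 3.07: M₀a(2L − a)/(2EI) = 842.2/EI
  UDL 34.1: wL⁴/(8EI) = 1909/EI
  point load 33.6 at a = 1.15: Pa²(3L − a)/(6EI) = 93.69/EI
  δ_0 = 2844/EI
Tip deflection under a unit load at Y: L³/(3EI) = 32.45/EI.
Compatibility at Y: δ_0 − R_Y·δ_{YY} = 0, so R_Y = 2844/32.45 = 87.67 kN.
Moment equilibrium about X: M_X = Σ(load moments about X) − R_Y·L = 488.9 − 87.67×4.6 = 85.65 kN·m.

M_X = 85.65 kN·m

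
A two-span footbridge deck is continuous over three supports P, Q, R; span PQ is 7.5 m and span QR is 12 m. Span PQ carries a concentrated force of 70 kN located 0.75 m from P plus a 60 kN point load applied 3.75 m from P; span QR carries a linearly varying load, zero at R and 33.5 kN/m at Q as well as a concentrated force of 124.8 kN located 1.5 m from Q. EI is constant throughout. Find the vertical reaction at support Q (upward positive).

R_Q = 352.8 kN

Take M_Q as the redundant. Released structure: two simple spans PQ and QR with a hinge at Q.
Discontinuity in slope at Q on the released structure — sum the simple-span end rotations:
  span PQ: point load 70 at a = 0.75: Pab(L + a)/(6LEI) = 64.97/EI
  span PQ: point load 60 at a = 3.75: Pab(L + a)/(6LEI) = 210.9/EI
  span QR: triangular load, peak 33.5: w₀L³/(45EI) = 1286/EI
  span QR: point load 124.8 at a = 1.5: Pab(L + b)/(6LEI) = 614.2/EI
  relative rotation θ_0 = (275.9 + 1901)/EI = 2177/EI
A unit hogging moment at Q produces rotation L₁/(3EI) + L₂/(3EI) = 6.5/EI.
Slope continuity at Q: θ_0 = M_Q·6.5/EI, so M_Q = 2177/6.5 = 334.9 kN·m (hogging).
Span PQ, ΣM about P with M_Q applied at Q: R_Q^{PQ}·7.5 = 277.5 + 334.9, so R_Q^{PQ} = 81.65 kN and R_P = 130 − 81.65 = 48.35 kN.
Span QR, ΣM about R: R_Q^{QR}·12 = 2918 + 334.9, so R_Q^{QR} = 271.1 kN and R_R = 325.8 − 271.1 = 54.7 kN.
R_Q = 81.65 + 271.1 = 352.8 kN.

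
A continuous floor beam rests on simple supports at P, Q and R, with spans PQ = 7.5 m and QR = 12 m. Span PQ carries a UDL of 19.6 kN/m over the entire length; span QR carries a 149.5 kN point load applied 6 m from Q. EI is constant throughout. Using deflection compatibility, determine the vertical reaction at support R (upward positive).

Insert a hinge at Q; M_Q is the redundant, and each span becomes simply supported.
Discontinuity in slope at Q on the released structure — sum the simple-span end rotations:
  span PQ: UDL 19.6: wL³/(24EI) = 344.5/EI
  span QR: point load 149.5 at a = 6: Pab(L + b)/(6LEI) = 1346/EI
  relative rotation θ_0 = (344.5 + 1346)/EI = 1690/EI
A unit hogging moment at Q produces rotation L₁/(3EI) + L₂/(3EI) = 6.5/EI.
Compatibility: M_Q·(L₁+L₂)/(3EI) = θ_0, giving M_Q = 260 kN·m (hogging).
Span QR, ΣM about R: R_Q^{QR}·12 = 897 + 260, so R_Q^{QR} = 96.42 kN and R_R = 149.5 − 96.42 = 53.08 kN.

R_R = 53.08 kN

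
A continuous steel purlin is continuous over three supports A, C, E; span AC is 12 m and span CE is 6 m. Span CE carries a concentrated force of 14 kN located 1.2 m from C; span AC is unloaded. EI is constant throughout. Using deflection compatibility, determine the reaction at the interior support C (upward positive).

R_C = 12.21 kN

Insert a hinge at C; M_C is the redundant, and each span becomes simply supported.
Rotations at C on the released spans (each span's end-slope, ×1/EI):
  span CE: point load 14 at a = 1.2: Pab(L + b)/(6LEI) = 24.19/EI
  relative rotation θ_0 = (0 + 24.19)/EI = 24.19/EI
A unit hogging moment at C produces rotation L₁/(3EI) + L₂/(3EI) = 6/EI.
Compatibility: M_C·(L₁+L₂)/(3EI) = θ_0, giving M_C = 4.032 kN·m (hogging).
Span AC, ΣM about A with M_C applied at C: R_C^{AC}·12 = 0 + 4.032, so R_C^{AC} = 0.336 kN and R_A = 0 − 0.336 = -0.336 kN.
Span CE, ΣM about E: R_C^{CE}·6 = 67.2 + 4.032, so R_C^{CE} = 11.87 kN and R_E = 14 − 11.87 = 2.128 kN.
R_C = 0.336 + 11.87 = 12.21 kN.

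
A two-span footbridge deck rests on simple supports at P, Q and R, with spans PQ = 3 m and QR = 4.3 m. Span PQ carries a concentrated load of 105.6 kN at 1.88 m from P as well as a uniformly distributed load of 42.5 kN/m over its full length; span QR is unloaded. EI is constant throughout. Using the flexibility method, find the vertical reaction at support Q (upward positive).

Insert a hinge at Q; M_Q is the redundant, and each span becomes simply supported.
Discontinuity in slope at Q on the released structure — sum the simple-span end rotations:
  span PQ: point load 105.6 at a = 1.88: Pab(L + a)/(6LEI) = 60.28/EI
  span PQ: UDL 42.5: wL³/(24EI) = 47.81/EI
  relative rotation θ_0 = (108.1 + 0)/EI = 108.1/EI
A unit hogging moment at Q produces rotation L₁/(3EI) + L₂/(3EI) = 2.433/EI.
Compatibility: M_Q·(L₁+L₂)/(3EI) = θ_0, giving M_Q = 44.42 kN·m (hogging).
Span PQ, ΣM about P with M_Q applied at Q: R_Q^{PQ}·3 = 389.8 + 44.42, so R_Q^{PQ} = 144.7 kN and R_P = 233.1 − 144.7 = 88.37 kN.
Span QR, ΣM about R: R_Q^{QR}·4.3 = 0 + 44.42, so R_Q^{QR} = 10.33 kN and R_R = 0 − 10.33 = -10.33 kN.
R_Q = 144.7 + 10.33 = 155.1 kN.

R_Q = 155.1 kN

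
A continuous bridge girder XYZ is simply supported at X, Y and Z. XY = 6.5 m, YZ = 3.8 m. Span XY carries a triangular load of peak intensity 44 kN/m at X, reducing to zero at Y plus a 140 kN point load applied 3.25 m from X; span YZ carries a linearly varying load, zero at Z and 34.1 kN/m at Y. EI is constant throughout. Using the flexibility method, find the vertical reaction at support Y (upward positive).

R_Y = 239.3 kN

Release continuity at Y by inserting a hinge; the redundant is the internal moment M_Y. The primary structure is two simply-supported spans XY and YZ.
End slopes at the hinge Y, treating each span as simply supported:
  span XY: triangular load, peak 44: 7w₀L³/(360EI) = 235/EI
  span XY: point load 140 at a = 3.25: Pab(L + a)/(6LEI) = 369.7/EI
  span YZ: triangular load, peak 34.1: w₀L³/(45EI) = 41.58/EI
  relative rotation θ_0 = (604.6 + 41.58)/EI = 646.2/EI
A unit hogging moment at Y produces rotation L₁/(3EI) + L₂/(3EI) = 3.433/EI.
Compatibility: M_Y·(L₁+L₂)/(3EI) = θ_0, giving M_Y = 188.2 kN·m (hogging).
Span XY, ΣM about X with M_Y applied at Y: R_Y^{XY}·6.5 = 764.8 + 188.2, so R_Y^{XY} = 146.6 kN and R_X = 283 − 146.6 = 136.4 kN.
Span YZ, ΣM about Z: R_Y^{YZ}·3.8 = 164.1 + 188.2, so R_Y^{YZ} = 92.73 kN and R_Z = 64.79 − 92.73 = -27.94 kN.
R_Y = 146.6 + 92.73 = 239.3 kN.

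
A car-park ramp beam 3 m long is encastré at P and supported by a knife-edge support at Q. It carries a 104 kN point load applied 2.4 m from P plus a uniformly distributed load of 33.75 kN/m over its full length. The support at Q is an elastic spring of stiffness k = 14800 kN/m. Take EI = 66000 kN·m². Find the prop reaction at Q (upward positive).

R_Q = 74.35 kN

Choose R_Q as the redundant. The primary structure is the cantilever fixed at P.
Deflection at Q on the released cantilever, summing each load's contribution:
  point load 104 at a = 2.4: Pa²(3L − a)/(6EI) = 658.9/EI
  UDL 33.75: wL⁴/(8EI) = 341.7/EI
  δ_0 = 1001/EI
Flexibility coefficient — unit upward force at Q: δ_{QQ} = L³/(3EI) = 9/EI.
With EI = 66000 kN·m²: δ_0 = 0.015162 m and δ_{QQ} = 0.000136 m/kN.
Compatibility — the spring shortens by R_Q/k under the reaction it provides: δ_0 − R_Q·δ_{QQ} = R_Q/k. With 1/k = 0.000068 m/kN, R_Q = δ_0 / (δ_{QQ} + 1/k) = 0.015162 / (0.000136 + 0.000068) = 74.35 kN.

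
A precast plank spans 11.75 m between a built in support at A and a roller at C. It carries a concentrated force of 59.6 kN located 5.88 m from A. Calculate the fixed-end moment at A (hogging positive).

Choose R_C as the redundant. The primary structure is the cantilever fixed at A.
Downward deflection at the released point C due to the loads:
  point load 59.6 at a = 5.88: Pa²(3L − a)/(6EI) = 10087/EI
Flexibility coefficient — unit upward force at C: δ_{CC} = L³/(3EI) = 540.7/EI.
The prop prevents deflection at C: R_C = δ_0/δ_{CC} = 10087/540.7 = 18.65 kN.
Moment equilibrium about A: M_A = Σ(load moments about A) − R_C·L = 350.4 − 18.65×11.75 = 131.3 kN·m.

M_A = 131.3 kN·m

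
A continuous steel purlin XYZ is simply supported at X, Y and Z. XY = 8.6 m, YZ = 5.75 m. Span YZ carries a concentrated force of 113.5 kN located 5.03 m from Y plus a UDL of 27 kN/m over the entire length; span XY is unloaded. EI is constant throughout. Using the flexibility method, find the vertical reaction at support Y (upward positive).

Take M_Y as the redundant. Released structure: two simple spans XY and YZ with a hinge at Y.
Discontinuity in slope at Y on the released structure — sum the simple-span end rotations:
  span YZ: point load 113.5 at a = 5.03: Pab(L + b)/(6LEI) = 77.09/EI
  span YZ: UDL 27: wL³/(24EI) = 213.9/EI
  relative rotation θ_0 = (0 + 291)/EI = 291/EI
A unit hogging moment at Y produces rotation L₁/(3EI) + L₂/(3EI) = 4.783/EI.
Compatibility: M_Y·(L₁+L₂)/(3EI) = θ_0, giving M_Y = 60.83 kN·m (hogging).
Span XY, ΣM about X with M_Y applied at Y: R_Y^{XY}·8.6 = 0 + 60.83, so R_Y^{XY} = 7.073 kN and R_X = 0 − 7.073 = -7.073 kN.
Span YZ, ΣM about Z: R_Y^{YZ}·5.75 = 528.1 + 60.83, so R_Y^{YZ} = 102.4 kN and R_Z = 268.8 − 102.4 = 166.3 kN.
R_Y = 7.073 + 102.4 = 109.5 kN.

R_Y = 109.5 kN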